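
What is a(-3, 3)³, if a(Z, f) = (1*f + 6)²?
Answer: 531441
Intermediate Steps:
a(Z, f) = (6 + f)² (a(Z, f) = (f + 6)² = (6 + f)²)
a(-3, 3)³ = ((6 + 3)²)³ = (9²)³ = 81³ = 531441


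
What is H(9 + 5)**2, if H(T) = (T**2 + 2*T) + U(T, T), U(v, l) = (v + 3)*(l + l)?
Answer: 490000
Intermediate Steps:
U(v, l) = 2*l*(3 + v) (U(v, l) = (3 + v)*(2*l) = 2*l*(3 + v))
H(T) = T**2 + 2*T + 2*T*(3 + T) (H(T) = (T**2 + 2*T) + 2*T*(3 + T) = T**2 + 2*T + 2*T*(3 + T))
H(9 + 5)**2 = ((9 + 5)*(8 + 3*(9 + 5)))**2 = (14*(8 + 3*14))**2 = (14*(8 + 42))**2 = (14*50)**2 = 700**2 = 490000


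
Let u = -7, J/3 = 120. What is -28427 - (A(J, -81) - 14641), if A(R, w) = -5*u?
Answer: -13821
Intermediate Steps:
J = 360 (J = 3*120 = 360)
A(R, w) = 35 (A(R, w) = -5*(-7) = 35)
-28427 - (A(J, -81) - 14641) = -28427 - (35 - 14641) = -28427 - 1*(-14606) = -28427 + 14606 = -13821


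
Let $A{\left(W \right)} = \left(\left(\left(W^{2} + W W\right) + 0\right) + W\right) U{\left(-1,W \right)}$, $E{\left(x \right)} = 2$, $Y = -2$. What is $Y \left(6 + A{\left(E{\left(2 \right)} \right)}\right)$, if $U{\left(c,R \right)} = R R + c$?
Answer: $-72$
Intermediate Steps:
$U{\left(c,R \right)} = c + R^{2}$ ($U{\left(c,R \right)} = R^{2} + c = c + R^{2}$)
$A{\left(W \right)} = \left(-1 + W^{2}\right) \left(W + 2 W^{2}\right)$ ($A{\left(W \right)} = \left(\left(\left(W^{2} + W W\right) + 0\right) + W\right) \left(-1 + W^{2}\right) = \left(\left(\left(W^{2} + W^{2}\right) + 0\right) + W\right) \left(-1 + W^{2}\right) = \left(\left(2 W^{2} + 0\right) + W\right) \left(-1 + W^{2}\right) = \left(2 W^{2} + W\right) \left(-1 + W^{2}\right) = \left(W + 2 W^{2}\right) \left(-1 + W^{2}\right) = \left(-1 + W^{2}\right) \left(W + 2 W^{2}\right)$)
$Y \left(6 + A{\left(E{\left(2 \right)} \right)}\right) = - 2 \left(6 + 2 \left(1 + 2 \cdot 2\right) \left(-1 + 2^{2}\right)\right) = - 2 \left(6 + 2 \left(1 + 4\right) \left(-1 + 4\right)\right) = - 2 \left(6 + 2 \cdot 5 \cdot 3\right) = - 2 \left(6 + 30\right) = \left(-2\right) 36 = -72$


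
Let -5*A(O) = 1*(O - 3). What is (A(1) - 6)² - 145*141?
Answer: -510341/25 ≈ -20414.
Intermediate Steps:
A(O) = ⅗ - O/5 (A(O) = -(O - 3)/5 = -(-3 + O)/5 = ⅗ - O/5)
(A(1) - 6)² - 145*141 = ((⅗ - ⅕*1) - 6)² - 145*141 = ((⅗ - ⅕) - 6)² - 20445 = (⅖ - 6)² - 20445 = (-28/5)² - 20445 = 784/25 - 20445 = -510341/25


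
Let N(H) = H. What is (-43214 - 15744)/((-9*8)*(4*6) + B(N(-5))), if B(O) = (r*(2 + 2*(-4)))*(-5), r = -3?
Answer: 29479/909 ≈ 32.430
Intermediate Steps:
B(O) = -90 (B(O) = -3*(2 + 2*(-4))*(-5) = -3*(2 - 8)*(-5) = -3*(-6)*(-5) = 18*(-5) = -90)
(-43214 - 15744)/((-9*8)*(4*6) + B(N(-5))) = (-43214 - 15744)/((-9*8)*(4*6) - 90) = -58958/(-72*24 - 90) = -58958/(-1728 - 90) = -58958/(-1818) = -58958*(-1/1818) = 29479/909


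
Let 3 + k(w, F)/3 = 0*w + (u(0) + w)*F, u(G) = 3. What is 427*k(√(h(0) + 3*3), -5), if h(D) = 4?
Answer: -23058 - 6405*√13 ≈ -46152.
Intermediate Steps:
k(w, F) = -9 + 3*F*(3 + w) (k(w, F) = -9 + 3*(0*w + (3 + w)*F) = -9 + 3*(0 + F*(3 + w)) = -9 + 3*(F*(3 + w)) = -9 + 3*F*(3 + w))
427*k(√(h(0) + 3*3), -5) = 427*(-9 + 9*(-5) + 3*(-5)*√(4 + 3*3)) = 427*(-9 - 45 + 3*(-5)*√(4 + 9)) = 427*(-9 - 45 + 3*(-5)*√13) = 427*(-9 - 45 - 15*√13) = 427*(-54 - 15*√13) = -23058 - 6405*√13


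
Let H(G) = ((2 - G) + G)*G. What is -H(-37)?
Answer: 74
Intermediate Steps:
H(G) = 2*G
-H(-37) = -2*(-37) = -1*(-74) = 74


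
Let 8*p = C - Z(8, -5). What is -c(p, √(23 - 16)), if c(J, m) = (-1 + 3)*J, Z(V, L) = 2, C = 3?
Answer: -¼ ≈ -0.25000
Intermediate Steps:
p = ⅛ (p = (3 - 1*2)/8 = (3 - 2)/8 = (⅛)*1 = ⅛ ≈ 0.12500)
c(J, m) = 2*J
-c(p, √(23 - 16)) = -2/8 = -1*¼ = -¼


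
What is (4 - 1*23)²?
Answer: 361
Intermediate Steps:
(4 - 1*23)² = (4 - 23)² = (-19)² = 361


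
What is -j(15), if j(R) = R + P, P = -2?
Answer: -13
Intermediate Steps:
j(R) = -2 + R (j(R) = R - 2 = -2 + R)
-j(15) = -(-2 + 15) = -1*13 = -13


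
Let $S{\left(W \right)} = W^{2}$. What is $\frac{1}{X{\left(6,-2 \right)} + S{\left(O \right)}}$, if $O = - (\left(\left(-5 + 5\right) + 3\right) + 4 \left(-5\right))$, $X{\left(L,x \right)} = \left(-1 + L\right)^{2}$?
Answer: $\frac{1}{314} \approx 0.0031847$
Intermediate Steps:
$O = 17$ ($O = - (\left(0 + 3\right) - 20) = - (3 - 20) = \left(-1\right) \left(-17\right) = 17$)
$\frac{1}{X{\left(6,-2 \right)} + S{\left(O \right)}} = \frac{1}{\left(-1 + 6\right)^{2} + 17^{2}} = \frac{1}{5^{2} + 289} = \frac{1}{25 + 289} = \frac{1}{314}$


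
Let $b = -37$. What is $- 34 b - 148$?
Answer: $1110$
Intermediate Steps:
$- 34 b - 148 = \left(-34\right) \left(-37\right) - 148 = 1258 - 148 = 1110$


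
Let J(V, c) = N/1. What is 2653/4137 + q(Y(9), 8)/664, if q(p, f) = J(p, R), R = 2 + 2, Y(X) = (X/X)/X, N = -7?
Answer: 247519/392424 ≈ 0.63074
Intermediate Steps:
Y(X) = 1/X
R = 4
J(V, c) = -7 (J(V, c) = -7/1 = -7*1 = -7)
q(p, f) = -7
2653/4137 + q(Y(9), 8)/664 = 2653/4137 - 7/664 = 2653*(1/4137) - 7*1/664 = 379/591 - 7/664 = 247519/392424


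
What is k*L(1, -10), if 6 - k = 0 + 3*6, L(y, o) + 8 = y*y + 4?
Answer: 36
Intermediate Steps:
L(y, o) = -4 + y**2 (L(y, o) = -8 + (y*y + 4) = -8 + (y**2 + 4) = -8 + (4 + y**2) = -4 + y**2)
k = -12 (k = 6 - (0 + 3*6) = 6 - (0 + 18) = 6 - 1*18 = 6 - 18 = -12)
k*L(1, -10) = -12*(-4 + 1**2) = -12*(-4 + 1) = -12*(-3) = 36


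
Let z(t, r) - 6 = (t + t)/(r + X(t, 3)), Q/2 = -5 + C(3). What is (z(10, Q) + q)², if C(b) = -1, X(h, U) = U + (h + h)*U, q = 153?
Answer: 66080641/2601 ≈ 25406.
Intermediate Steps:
X(h, U) = U + 2*U*h (X(h, U) = U + (2*h)*U = U + 2*U*h)
Q = -12 (Q = 2*(-5 - 1) = 2*(-6) = -12)
z(t, r) = 6 + 2*t/(3 + r + 6*t) (z(t, r) = 6 + (t + t)/(r + 3*(1 + 2*t)) = 6 + (2*t)/(r + (3 + 6*t)) = 6 + (2*t)/(3 + r + 6*t) = 6 + 2*t/(3 + r + 6*t))
(z(10, Q) + q)² = (2*(9 + 3*(-12) + 19*10)/(3 - 12 + 6*10) + 153)² = (2*(9 - 36 + 190)/(3 - 12 + 60) + 153)² = (2*163/51 + 153)² = (2*(1/51)*163 + 153)² = (326/51 + 153)² = (8129/51)² = 66080641/2601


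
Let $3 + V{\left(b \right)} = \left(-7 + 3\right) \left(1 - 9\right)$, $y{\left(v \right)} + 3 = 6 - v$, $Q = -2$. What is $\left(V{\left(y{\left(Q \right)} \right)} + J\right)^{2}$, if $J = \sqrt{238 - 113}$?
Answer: $966 + 290 \sqrt{5} \approx 1614.5$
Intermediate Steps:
$y{\left(v \right)} = 3 - v$ ($y{\left(v \right)} = -3 - \left(-6 + v\right) = 3 - v$)
$V{\left(b \right)} = 29$ ($V{\left(b \right)} = -3 + \left(-7 + 3\right) \left(1 - 9\right) = -3 - -32 = -3 + 32 = 29$)
$J = 5 \sqrt{5}$ ($J = \sqrt{125} = 5 \sqrt{5} \approx 11.18$)
$\left(V{\left(y{\left(Q \right)} \right)} + J\right)^{2} = \left(29 + 5 \sqrt{5}\right)^{2}$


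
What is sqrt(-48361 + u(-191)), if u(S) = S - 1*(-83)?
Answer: I*sqrt(48469) ≈ 220.16*I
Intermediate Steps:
u(S) = 83 + S (u(S) = S + 83 = 83 + S)
sqrt(-48361 + u(-191)) = sqrt(-48361 + (83 - 191)) = sqrt(-48361 - 108) = sqrt(-48469) = I*sqrt(48469)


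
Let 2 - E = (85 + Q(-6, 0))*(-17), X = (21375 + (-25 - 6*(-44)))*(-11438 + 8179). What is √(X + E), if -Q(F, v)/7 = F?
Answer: I*√70437865 ≈ 8392.7*I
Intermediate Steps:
Q(F, v) = -7*F
X = -70440026 (X = (21375 + (-25 + 264))*(-3259) = (21375 + 239)*(-3259) = 21614*(-3259) = -70440026)
E = 2161 (E = 2 - (85 - 7*(-6))*(-17) = 2 - (85 + 42)*(-17) = 2 - 127*(-17) = 2 - 1*(-2159) = 2 + 2159 = 2161)
√(X + E) = √(-70440026 + 2161) = √(-70437865) = I*√70437865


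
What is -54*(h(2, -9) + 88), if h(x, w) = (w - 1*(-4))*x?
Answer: -4212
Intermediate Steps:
h(x, w) = x*(4 + w) (h(x, w) = (w + 4)*x = (4 + w)*x = x*(4 + w))
-54*(h(2, -9) + 88) = -54*(2*(4 - 9) + 88) = -54*(2*(-5) + 88) = -54*(-10 + 88) = -54*78 = -4212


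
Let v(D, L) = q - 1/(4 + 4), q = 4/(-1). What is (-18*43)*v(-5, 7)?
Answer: 12771/4 ≈ 3192.8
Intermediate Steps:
q = -4 (q = 4*(-1) = -4)
v(D, L) = -33/8 (v(D, L) = -4 - 1/(4 + 4) = -4 - 1/8 = -4 - 1*⅛ = -4 - ⅛ = -33/8)
(-18*43)*v(-5, 7) = -18*43*(-33/8) = -774*(-33/8) = 12771/4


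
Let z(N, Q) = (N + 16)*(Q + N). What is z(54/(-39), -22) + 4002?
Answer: 618578/169 ≈ 3660.2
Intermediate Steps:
z(N, Q) = (16 + N)*(N + Q)
z(54/(-39), -22) + 4002 = ((54/(-39))² + 16*(54/(-39)) + 16*(-22) + (54/(-39))*(-22)) + 4002 = ((54*(-1/39))² + 16*(54*(-1/39)) - 352 + (54*(-1/39))*(-22)) + 4002 = ((-18/13)² + 16*(-18/13) - 352 - 18/13*(-22)) + 4002 = (324/169 - 288/13 - 352 + 396/13) + 4002 = -57760/169 + 4002 = 618578/169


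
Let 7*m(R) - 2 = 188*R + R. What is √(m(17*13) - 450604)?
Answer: I*√21787199/7 ≈ 666.81*I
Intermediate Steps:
m(R) = 2/7 + 27*R (m(R) = 2/7 + (188*R + R)/7 = 2/7 + (189*R)/7 = 2/7 + 27*R)
√(m(17*13) - 450604) = √((2/7 + 27*(17*13)) - 450604) = √((2/7 + 27*221) - 450604) = √((2/7 + 5967) - 450604) = √(41771/7 - 450604) = √(-3112457/7) = I*√21787199/7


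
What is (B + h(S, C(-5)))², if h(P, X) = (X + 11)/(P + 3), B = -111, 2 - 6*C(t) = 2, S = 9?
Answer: 1745041/144 ≈ 12118.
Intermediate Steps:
C(t) = 0 (C(t) = ⅓ - ⅙*2 = ⅓ - ⅓ = 0)
h(P, X) = (11 + X)/(3 + P)
(B + h(S, C(-5)))² = (-111 + (11 + 0)/(3 + 9))² = (-111 + 11/12)² = (-1321/12)² = 1745041/144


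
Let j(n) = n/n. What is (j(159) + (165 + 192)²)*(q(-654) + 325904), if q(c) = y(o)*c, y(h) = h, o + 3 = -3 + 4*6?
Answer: 40036123400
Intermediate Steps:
o = 18 (o = -3 + (-3 + 4*6) = -3 + (-3 + 24) = -3 + 21 = 18)
j(n) = 1
q(c) = 18*c
(j(159) + (165 + 192)²)*(q(-654) + 325904) = (1 + (165 + 192)²)*(18*(-654) + 325904) = (1 + 357²)*(-11772 + 325904) = (1 + 127449)*314132 = 127450*314132 = 40036123400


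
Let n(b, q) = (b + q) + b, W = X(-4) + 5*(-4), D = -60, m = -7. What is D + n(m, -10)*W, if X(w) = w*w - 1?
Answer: 60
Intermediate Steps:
X(w) = -1 + w² (X(w) = w² - 1 = -1 + w²)
W = -5 (W = (-1 + (-4)²) + 5*(-4) = (-1 + 16) - 20 = 15 - 20 = -5)
n(b, q) = q + 2*b
D + n(m, -10)*W = -60 + (-10 + 2*(-7))*(-5) = -60 + (-10 - 14)*(-5) = -60 - 24*(-5) = -60 + 120 = 60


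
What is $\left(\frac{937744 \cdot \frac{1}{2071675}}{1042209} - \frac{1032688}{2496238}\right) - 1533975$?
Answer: $- \frac{4133813105228173507119139}{2694836611014878925} \approx -1.534 \cdot 10^{6}$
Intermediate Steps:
$\left(\frac{937744 \cdot \frac{1}{2071675}}{1042209} - \frac{1032688}{2496238}\right) - 1533975 = \left(937744 \cdot \frac{1}{2071675} \cdot \frac{1}{1042209} - \frac{516344}{1248119}\right) - 1533975 = \left(\frac{937744}{2071675} \cdot \frac{1}{1042209} - \frac{516344}{1248119}\right) - 1533975 = \left(\frac{937744}{2159118330075} - \frac{516344}{1248119}\right) - 1533975 = - \frac{1114846624608142264}{2694836611014878925} - 1533975 = - \frac{4133813105228173507119139}{2694836611014878925}$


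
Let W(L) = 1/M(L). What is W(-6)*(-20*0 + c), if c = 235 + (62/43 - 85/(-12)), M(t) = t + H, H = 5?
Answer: -125659/516 ≈ -243.53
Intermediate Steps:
M(t) = 5 + t (M(t) = t + 5 = 5 + t)
c = 125659/516 (c = 235 + (62*(1/43) - 85*(-1/12)) = 235 + (62/43 + 85/12) = 235 + 4399/516 = 125659/516 ≈ 243.53)
W(L) = 1/(5 + L)
W(-6)*(-20*0 + c) = (-20*0 + 125659/516)/(5 - 6) = (0 + 125659/516)/(-1) = -1*125659/516 = -125659/516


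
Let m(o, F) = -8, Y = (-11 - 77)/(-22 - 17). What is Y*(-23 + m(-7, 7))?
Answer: -2728/39 ≈ -69.949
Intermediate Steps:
Y = 88/39 (Y = -88/(-39) = -88*(-1/39) = 88/39 ≈ 2.2564)
Y*(-23 + m(-7, 7)) = 88*(-23 - 8)/39 = (88/39)*(-31) = -2728/39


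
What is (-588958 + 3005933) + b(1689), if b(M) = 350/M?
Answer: 4082271125/1689 ≈ 2.4170e+6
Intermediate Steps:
(-588958 + 3005933) + b(1689) = (-588958 + 3005933) + 350/1689 = 2416975 + 350*(1/1689) = 2416975 + 350/1689 = 4082271125/1689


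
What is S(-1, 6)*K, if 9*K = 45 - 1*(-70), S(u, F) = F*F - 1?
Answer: 4025/9 ≈ 447.22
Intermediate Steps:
S(u, F) = -1 + F² (S(u, F) = F² - 1 = -1 + F²)
K = 115/9 (K = (45 - 1*(-70))/9 = (45 + 70)/9 = (⅑)*115 = 115/9 ≈ 12.778)
S(-1, 6)*K = (-1 + 6²)*(115/9) = (-1 + 36)*(115/9) = 35*(115/9) = 4025/9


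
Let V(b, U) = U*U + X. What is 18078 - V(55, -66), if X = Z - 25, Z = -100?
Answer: 13847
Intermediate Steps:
X = -125 (X = -100 - 25 = -125)
V(b, U) = -125 + U² (V(b, U) = U*U - 125 = U² - 125 = -125 + U²)
18078 - V(55, -66) = 18078 - (-125 + (-66)²) = 18078 - (-125 + 4356) = 18078 - 1*4231 = 18078 - 4231 = 13847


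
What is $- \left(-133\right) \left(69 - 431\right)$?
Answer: $-48146$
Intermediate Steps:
$- \left(-133\right) \left(69 - 431\right) = - \left(-133\right) \left(-362\right) = \left(-1\right) 48146 = -48146$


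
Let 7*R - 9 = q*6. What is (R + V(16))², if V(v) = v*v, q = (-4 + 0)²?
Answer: 73441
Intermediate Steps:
q = 16 (q = (-4)² = 16)
V(v) = v²
R = 15 (R = 9/7 + (16*6)/7 = 9/7 + (⅐)*96 = 9/7 + 96/7 = 15)
(R + V(16))² = (15 + 16²)² = (15 + 256)² = 271² = 73441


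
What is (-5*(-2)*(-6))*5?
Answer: -300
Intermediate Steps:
(-5*(-2)*(-6))*5 = (10*(-6))*5 = -60*5 = -300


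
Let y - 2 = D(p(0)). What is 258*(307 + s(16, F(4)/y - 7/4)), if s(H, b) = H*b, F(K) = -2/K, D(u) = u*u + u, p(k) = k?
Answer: 70950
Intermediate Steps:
D(u) = u + u**2 (D(u) = u**2 + u = u + u**2)
y = 2 (y = 2 + 0*(1 + 0) = 2 + 0*1 = 2 + 0 = 2)
258*(307 + s(16, F(4)/y - 7/4)) = 258*(307 + 16*(-2/4/2 - 7/4)) = 258*(307 + 16*(-2*1/4*(1/2) - 7*1/4)) = 258*(307 + 16*(-1/2*1/2 - 7/4)) = 258*(307 + 16*(-1/4 - 7/4)) = 258*(307 + 16*(-2)) = 258*(307 - 32) = 258*275 = 70950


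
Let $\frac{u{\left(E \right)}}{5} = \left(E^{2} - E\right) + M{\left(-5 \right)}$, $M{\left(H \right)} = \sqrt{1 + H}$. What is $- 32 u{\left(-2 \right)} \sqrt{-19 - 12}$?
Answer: $\sqrt{31} \left(320 - 960 i\right) \approx 1781.7 - 5345.1 i$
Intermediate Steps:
$u{\left(E \right)} = - 5 E + 5 E^{2} + 10 i$ ($u{\left(E \right)} = 5 \left(\left(E^{2} - E\right) + \sqrt{1 - 5}\right) = 5 \left(\left(E^{2} - E\right) + \sqrt{-4}\right) = 5 \left(\left(E^{2} - E\right) + 2 i\right) = 5 \left(E^{2} - E + 2 i\right) = - 5 E + 5 E^{2} + 10 i$)
$- 32 u{\left(-2 \right)} \sqrt{-19 - 12} = - 32 \left(\left(-5\right) \left(-2\right) + 5 \left(-2\right)^{2} + 10 i\right) \sqrt{-19 - 12} = - 32 \left(10 + 5 \cdot 4 + 10 i\right) \sqrt{-31} = - 32 \left(10 + 20 + 10 i\right) i \sqrt{31} = - 32 \left(30 + 10 i\right) i \sqrt{31} = \left(-960 - 320 i\right) i \sqrt{31} = i \sqrt{31} \left(-960 - 320 i\right)$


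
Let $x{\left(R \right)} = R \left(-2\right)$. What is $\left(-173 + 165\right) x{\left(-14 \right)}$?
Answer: $-224$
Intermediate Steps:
$x{\left(R \right)} = - 2 R$
$\left(-173 + 165\right) x{\left(-14 \right)} = \left(-173 + 165\right) \left(\left(-2\right) \left(-14\right)\right) = \left(-8\right) 28 = -224$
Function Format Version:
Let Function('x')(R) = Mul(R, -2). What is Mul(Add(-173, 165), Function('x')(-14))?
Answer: -224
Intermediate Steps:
Function('x')(R) = Mul(-2, R)
Mul(Add(-173, 165), Function('x')(-14)) = Mul(Add(-173, 165), Mul(-2, -14)) = Mul(-8, 28) = -224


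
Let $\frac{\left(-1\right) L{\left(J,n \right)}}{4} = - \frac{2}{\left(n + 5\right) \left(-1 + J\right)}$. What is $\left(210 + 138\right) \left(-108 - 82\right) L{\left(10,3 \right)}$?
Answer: $- \frac{22040}{3} \approx -7346.7$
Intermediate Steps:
$L{\left(J,n \right)} = \frac{8}{\left(-1 + J\right) \left(5 + n\right)}$ ($L{\left(J,n \right)} = - 4 \left(- \frac{2}{\left(n + 5\right) \left(-1 + J\right)}\right) = - 4 \left(- \frac{2}{\left(5 + n\right) \left(-1 + J\right)}\right) = - 4 \left(- \frac{2}{\left(-1 + J\right) \left(5 + n\right)}\right) = \frac{8}{\left(-1 + J\right) \left(5 + n\right)}$)
$\left(210 + 138\right) \left(-108 - 82\right) L{\left(10,3 \right)} = \left(210 + 138\right) \left(-108 - 82\right) \frac{8}{-5 - 3 + 5 \cdot 10 + 10 \cdot 3} = 348 \left(-190\right) \frac{8}{-5 - 3 + 50 + 30} = - 66120 \cdot \frac{8}{72} = - 66120 \cdot 8 \cdot \frac{1}{72} = \left(-66120\right) \frac{1}{9} = - \frac{22040}{3}$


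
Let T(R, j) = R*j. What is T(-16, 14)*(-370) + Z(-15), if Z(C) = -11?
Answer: 82869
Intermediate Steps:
T(-16, 14)*(-370) + Z(-15) = -16*14*(-370) - 11 = -224*(-370) - 11 = 82880 - 11 = 82869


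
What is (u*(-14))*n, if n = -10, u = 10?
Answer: 1400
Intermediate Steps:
(u*(-14))*n = (10*(-14))*(-10) = -140*(-10) = 1400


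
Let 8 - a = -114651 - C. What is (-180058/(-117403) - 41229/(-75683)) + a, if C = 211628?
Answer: 2899212647940364/8885411249 ≈ 3.2629e+5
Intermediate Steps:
a = 326287 (a = 8 - (-114651 - 1*211628) = 8 - (-114651 - 211628) = 8 - 1*(-326279) = 8 + 326279 = 326287)
(-180058/(-117403) - 41229/(-75683)) + a = (-180058/(-117403) - 41229/(-75683)) + 326287 = (-180058*(-1/117403) - 41229*(-1/75683)) + 326287 = (180058/117403 + 41229/75683) + 326287 = 18467737901/8885411249 + 326287 = 2899212647940364/8885411249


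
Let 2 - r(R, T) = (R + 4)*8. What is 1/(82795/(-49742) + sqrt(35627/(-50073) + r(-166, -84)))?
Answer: 206220086888970/160382944945601803 + 2474266564*sqrt(3252698366271)/160382944945601803 ≈ 0.029109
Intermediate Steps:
r(R, T) = -30 - 8*R (r(R, T) = 2 - (R + 4)*8 = 2 - (4 + R)*8 = 2 - (32 + 8*R) = 2 + (-32 - 8*R) = -30 - 8*R)
1/(82795/(-49742) + sqrt(35627/(-50073) + r(-166, -84))) = 1/(82795/(-49742) + sqrt(35627/(-50073) + (-30 - 8*(-166)))) = 1/(82795*(-1/49742) + sqrt(35627*(-1/50073) + (-30 + 1328))) = 1/(-82795/49742 + sqrt(-35627/50073 + 1298)) = 1/(-82795/49742 + sqrt(64959127/50073)) = 1/(-82795/49742 + sqrt(3252698366271)/50073)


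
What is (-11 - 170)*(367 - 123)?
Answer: -44164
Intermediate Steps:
(-11 - 170)*(367 - 123) = -181*244 = -44164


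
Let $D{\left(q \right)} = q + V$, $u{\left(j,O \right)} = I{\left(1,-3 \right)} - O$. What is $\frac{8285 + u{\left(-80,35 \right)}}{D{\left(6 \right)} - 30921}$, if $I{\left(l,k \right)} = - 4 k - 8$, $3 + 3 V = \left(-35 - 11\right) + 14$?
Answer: $- \frac{12381}{46390} \approx -0.26689$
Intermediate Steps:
$V = - \frac{35}{3}$ ($V = -1 + \frac{\left(-35 - 11\right) + 14}{3} = -1 + \frac{-46 + 14}{3} = -1 + \frac{1}{3} \left(-32\right) = -1 - \frac{32}{3} = - \frac{35}{3} \approx -11.667$)
$I{\left(l,k \right)} = -8 - 4 k$
$u{\left(j,O \right)} = 4 - O$ ($u{\left(j,O \right)} = \left(-8 - -12\right) - O = \left(-8 + 12\right) - O = 4 - O$)
$D{\left(q \right)} = - \frac{35}{3} + q$ ($D{\left(q \right)} = q - \frac{35}{3} = - \frac{35}{3} + q$)
$\frac{8285 + u{\left(-80,35 \right)}}{D{\left(6 \right)} - 30921} = \frac{8285 + \left(4 - 35\right)}{\left(- \frac{35}{3} + 6\right) - 30921} = \frac{8285 + \left(4 - 35\right)}{- \frac{17}{3} - 30921} = \frac{8285 - 31}{- \frac{92780}{3}} = 8254 \left(- \frac{3}{92780}\right) = - \frac{12381}{46390}$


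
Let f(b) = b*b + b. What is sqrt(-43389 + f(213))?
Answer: sqrt(2193) ≈ 46.829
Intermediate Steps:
f(b) = b + b**2 (f(b) = b**2 + b = b + b**2)
sqrt(-43389 + f(213)) = sqrt(-43389 + 213*(1 + 213)) = sqrt(-43389 + 213*214) = sqrt(-43389 + 45582) = sqrt(2193)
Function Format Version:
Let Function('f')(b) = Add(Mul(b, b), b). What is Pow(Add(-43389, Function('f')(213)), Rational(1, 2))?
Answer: Pow(2193, Rational(1, 2)) ≈ 46.829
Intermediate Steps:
Function('f')(b) = Add(b, Pow(b, 2)) (Function('f')(b) = Add(Pow(b, 2), b) = Add(b, Pow(b, 2)))
Pow(Add(-43389, Function('f')(213)), Rational(1, 2)) = Pow(Add(-43389, Mul(213, Add(1, 213))), Rational(1, 2)) = Pow(Add(-43389, Mul(213, 214)), Rational(1, 2)) = Pow(Add(-43389, 45582), Rational(1, 2)) = Pow(2193, Rational(1, 2))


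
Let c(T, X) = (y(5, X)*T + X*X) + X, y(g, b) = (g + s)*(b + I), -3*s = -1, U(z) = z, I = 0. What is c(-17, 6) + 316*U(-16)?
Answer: -5558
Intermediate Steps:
s = 1/3 (s = -1/3*(-1) = 1/3 ≈ 0.33333)
y(g, b) = b*(1/3 + g) (y(g, b) = (g + 1/3)*(b + 0) = (1/3 + g)*b = b*(1/3 + g))
c(T, X) = X + X**2 + 16*T*X/3 (c(T, X) = ((X*(1/3 + 5))*T + X*X) + X = ((X*(16/3))*T + X**2) + X = ((16*X/3)*T + X**2) + X = (16*T*X/3 + X**2) + X = (X**2 + 16*T*X/3) + X = X + X**2 + 16*T*X/3)
c(-17, 6) + 316*U(-16) = (1/3)*6*(3 + 3*6 + 16*(-17)) + 316*(-16) = (1/3)*6*(3 + 18 - 272) - 5056 = (1/3)*6*(-251) - 5056 = -502 - 5056 = -5558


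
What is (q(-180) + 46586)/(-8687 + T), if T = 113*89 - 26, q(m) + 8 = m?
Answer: 7733/224 ≈ 34.522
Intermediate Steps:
q(m) = -8 + m
T = 10031 (T = 10057 - 26 = 10031)
(q(-180) + 46586)/(-8687 + T) = ((-8 - 180) + 46586)/(-8687 + 10031) = (-188 + 46586)/1344 = 46398*(1/1344) = 7733/224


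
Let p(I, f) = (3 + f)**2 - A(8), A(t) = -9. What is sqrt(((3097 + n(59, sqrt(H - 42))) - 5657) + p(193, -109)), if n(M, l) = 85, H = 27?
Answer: sqrt(8770) ≈ 93.648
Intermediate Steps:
p(I, f) = 9 + (3 + f)**2 (p(I, f) = (3 + f)**2 - 1*(-9) = (3 + f)**2 + 9 = 9 + (3 + f)**2)
sqrt(((3097 + n(59, sqrt(H - 42))) - 5657) + p(193, -109)) = sqrt(((3097 + 85) - 5657) + (9 + (3 - 109)**2)) = sqrt((3182 - 5657) + (9 + (-106)**2)) = sqrt(-2475 + (9 + 11236)) = sqrt(-2475 + 11245) = sqrt(8770)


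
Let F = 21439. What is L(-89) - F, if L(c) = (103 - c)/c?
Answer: -1908263/89 ≈ -21441.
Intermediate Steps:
L(c) = (103 - c)/c
L(-89) - F = (103 - 1*(-89))/(-89) - 1*21439 = -(103 + 89)/89 - 21439 = -1/89*192 - 21439 = -192/89 - 21439 = -1908263/89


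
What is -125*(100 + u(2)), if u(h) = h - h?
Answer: -12500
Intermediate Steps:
u(h) = 0
-125*(100 + u(2)) = -125*(100 + 0) = -125*100 = -12500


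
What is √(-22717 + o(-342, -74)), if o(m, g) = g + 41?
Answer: 5*I*√910 ≈ 150.83*I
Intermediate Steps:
o(m, g) = 41 + g
√(-22717 + o(-342, -74)) = √(-22717 + (41 - 74)) = √(-22717 - 33) = √(-22750) = 5*I*√910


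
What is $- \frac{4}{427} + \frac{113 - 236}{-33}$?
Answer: $\frac{17463}{4697} \approx 3.7179$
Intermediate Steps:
$- \frac{4}{427} + \frac{113 - 236}{-33} = \left(-4\right) \frac{1}{427} + \left(113 - 236\right) \left(- \frac{1}{33}\right) = - \frac{4}{427} - - \frac{41}{11} = - \frac{4}{427} + \frac{41}{11} = \frac{17463}{4697}$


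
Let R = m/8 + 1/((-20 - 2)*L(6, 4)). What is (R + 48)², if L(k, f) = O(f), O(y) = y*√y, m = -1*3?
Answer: 70241161/30976 ≈ 2267.6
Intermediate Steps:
m = -3
O(y) = y^(3/2)
L(k, f) = f^(3/2)
R = -67/176 (R = -3/8 + 1/((-20 - 2)*(4^(3/2))) = -3*⅛ + 1/(-22*8) = -3/8 - 1/22*⅛ = -3/8 - 1/176 = -67/176 ≈ -0.38068)
(R + 48)² = (-67/176 + 48)² = (8381/176)² = 70241161/30976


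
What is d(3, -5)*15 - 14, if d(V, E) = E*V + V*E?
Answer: -464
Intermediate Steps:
d(V, E) = 2*E*V (d(V, E) = E*V + E*V = 2*E*V)
d(3, -5)*15 - 14 = (2*(-5)*3)*15 - 14 = -30*15 - 14 = -450 - 14 = -464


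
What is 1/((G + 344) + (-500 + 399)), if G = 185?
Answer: 1/428 ≈ 0.0023364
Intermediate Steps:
1/((G + 344) + (-500 + 399)) = 1/((185 + 344) + (-500 + 399)) = 1/(529 - 101) = 1/428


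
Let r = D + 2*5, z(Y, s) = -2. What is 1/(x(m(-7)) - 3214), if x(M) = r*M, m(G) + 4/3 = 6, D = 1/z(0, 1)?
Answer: -3/9509 ≈ -0.00031549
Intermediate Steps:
D = -½ (D = 1/(-2) = -½ ≈ -0.50000)
r = 19/2 (r = -½ + 2*5 = -½ + 10 = 19/2 ≈ 9.5000)
m(G) = 14/3 (m(G) = -4/3 + 6 = 14/3)
x(M) = 19*M/2
1/(x(m(-7)) - 3214) = 1/((19/2)*(14/3) - 3214) = 1/(133/3 - 3214) = 1/(-9509/3) = -3/9509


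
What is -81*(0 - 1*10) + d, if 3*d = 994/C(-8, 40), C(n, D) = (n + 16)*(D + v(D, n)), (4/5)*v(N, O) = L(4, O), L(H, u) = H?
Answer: 437897/540 ≈ 810.92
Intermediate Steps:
v(N, O) = 5 (v(N, O) = (5/4)*4 = 5)
C(n, D) = (5 + D)*(16 + n) (C(n, D) = (n + 16)*(D + 5) = (16 + n)*(5 + D) = (5 + D)*(16 + n))
d = 497/540 (d = (994/(80 + 5*(-8) + 16*40 + 40*(-8)))/3 = (994/(80 - 40 + 640 - 320))/3 = (994/360)/3 = (994*(1/360))/3 = (⅓)*(497/180) = 497/540 ≈ 0.92037)
-81*(0 - 1*10) + d = -81*(0 - 1*10) + 497/540 = -81*(0 - 10) + 497/540 = -81*(-10) + 497/540 = 810 + 497/540 = 437897/540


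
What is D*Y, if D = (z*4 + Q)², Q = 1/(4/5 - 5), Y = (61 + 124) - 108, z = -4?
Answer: 1279091/63 ≈ 20303.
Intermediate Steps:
Y = 77 (Y = 185 - 108 = 77)
Q = -5/21 (Q = 1/(4*(⅕) - 5) = 1/(⅘ - 5) = 1/(-21/5) = -5/21 ≈ -0.23810)
D = 116281/441 (D = (-4*4 - 5/21)² = (-16 - 5/21)² = (-341/21)² = 116281/441 ≈ 263.68)
D*Y = (116281/441)*77 = 1279091/63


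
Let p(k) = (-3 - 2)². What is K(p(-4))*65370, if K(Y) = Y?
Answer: 1634250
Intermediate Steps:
p(k) = 25 (p(k) = (-5)² = 25)
K(p(-4))*65370 = 25*65370 = 1634250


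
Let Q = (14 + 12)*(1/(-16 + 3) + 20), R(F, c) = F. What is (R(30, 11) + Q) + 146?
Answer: 694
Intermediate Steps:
Q = 518 (Q = 26*(1/(-13) + 20) = 26*(-1/13 + 20) = 26*(259/13) = 518)
(R(30, 11) + Q) + 146 = (30 + 518) + 146 = 548 + 146 = 694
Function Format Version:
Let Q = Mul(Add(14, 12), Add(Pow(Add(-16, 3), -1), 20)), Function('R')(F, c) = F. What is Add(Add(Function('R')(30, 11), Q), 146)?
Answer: 694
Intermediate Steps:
Q = 518 (Q = Mul(26, Add(Pow(-13, -1), 20)) = Mul(26, Add(Rational(-1, 13), 20)) = Mul(26, Rational(259, 13)) = 518)
Add(Add(Function('R')(30, 11), Q), 146) = Add(Add(30, 518), 146) = Add(548, 146) = 694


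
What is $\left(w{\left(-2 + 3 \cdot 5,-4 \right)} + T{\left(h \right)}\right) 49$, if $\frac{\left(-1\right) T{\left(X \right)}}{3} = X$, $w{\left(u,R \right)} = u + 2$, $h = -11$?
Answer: $2352$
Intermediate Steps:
$w{\left(u,R \right)} = 2 + u$
$T{\left(X \right)} = - 3 X$
$\left(w{\left(-2 + 3 \cdot 5,-4 \right)} + T{\left(h \right)}\right) 49 = \left(\left(2 + \left(-2 + 3 \cdot 5\right)\right) - -33\right) 49 = \left(\left(2 + \left(-2 + 15\right)\right) + 33\right) 49 = \left(\left(2 + 13\right) + 33\right) 49 = \left(15 + 33\right) 49 = 48 \cdot 49 = 2352$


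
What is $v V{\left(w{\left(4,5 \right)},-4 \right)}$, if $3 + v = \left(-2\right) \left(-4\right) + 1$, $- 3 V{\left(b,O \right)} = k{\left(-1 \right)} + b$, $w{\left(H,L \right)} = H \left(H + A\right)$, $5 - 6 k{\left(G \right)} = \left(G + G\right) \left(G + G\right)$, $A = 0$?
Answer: $- \frac{97}{3} \approx -32.333$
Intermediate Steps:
$k{\left(G \right)} = \frac{5}{6} - \frac{2 G^{2}}{3}$ ($k{\left(G \right)} = \frac{5}{6} - \frac{\left(G + G\right) \left(G + G\right)}{6} = \frac{5}{6} - \frac{2 G 2 G}{6} = \frac{5}{6} - \frac{4 G^{2}}{6} = \frac{5}{6} - \frac{2 G^{2}}{3}$)
$w{\left(H,L \right)} = H^{2}$ ($w{\left(H,L \right)} = H \left(H + 0\right) = H H = H^{2}$)
$V{\left(b,O \right)} = - \frac{1}{18} - \frac{b}{3}$ ($V{\left(b,O \right)} = - \frac{\left(\frac{5}{6} - \frac{2 \left(-1\right)^{2}}{3}\right) + b}{3} = - \frac{\left(\frac{5}{6} - \frac{2}{3}\right) + b}{3} = - \frac{\frac{1}{6} + b}{3} = - \frac{1}{18} - \frac{b}{3}$)
$v = 6$ ($v = -3 + \left(\left(-2\right) \left(-4\right) + 1\right) = -3 + \left(8 + 1\right) = -3 + 9 = 6$)
$v V{\left(w{\left(4,5 \right)},-4 \right)} = 6 \left(- \frac{1}{18} - \frac{4^{2}}{3}\right) = 6 \left(- \frac{1}{18} - \frac{16}{3}\right) = 6 \left(- \frac{97}{18}\right) = - \frac{97}{3}$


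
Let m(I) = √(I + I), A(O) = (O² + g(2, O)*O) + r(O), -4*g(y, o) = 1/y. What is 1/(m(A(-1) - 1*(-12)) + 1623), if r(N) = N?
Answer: 6492/10536419 - 2*√97/10536419 ≈ 0.00061428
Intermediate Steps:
g(y, o) = -1/(4*y)
A(O) = O² + 7*O/8 (A(O) = (O² + (-¼/2)*O) + O = (O² + (-¼*½)*O) + O = (O² - O/8) + O = O² + 7*O/8)
m(I) = √2*√I (m(I) = √(2*I) = √2*√I)
1/(m(A(-1) - 1*(-12)) + 1623) = 1/(√2*√((⅛)*(-1)*(7 + 8*(-1)) - 1*(-12)) + 1623) = 1/(√2*√((⅛)*(-1)*(7 - 8) + 12) + 1623) = 1/(√2*√((⅛)*(-1)*(-1) + 12) + 1623) = 1/(√2*√(⅛ + 12) + 1623) = 1/(√2*√(97/8) + 1623) = 1/(√2*(√194/4) + 1623) = 1/(√97/2 + 1623) = 1/(1623 + √97/2)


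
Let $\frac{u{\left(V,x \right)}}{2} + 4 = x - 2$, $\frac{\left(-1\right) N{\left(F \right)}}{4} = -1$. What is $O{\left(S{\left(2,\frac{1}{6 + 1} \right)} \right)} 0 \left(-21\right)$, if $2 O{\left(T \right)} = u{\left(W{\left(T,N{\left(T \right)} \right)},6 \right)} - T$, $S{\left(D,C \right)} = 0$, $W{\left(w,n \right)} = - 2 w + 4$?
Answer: $0$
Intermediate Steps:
$N{\left(F \right)} = 4$ ($N{\left(F \right)} = \left(-4\right) \left(-1\right) = 4$)
$W{\left(w,n \right)} = 4 - 2 w$
$u{\left(V,x \right)} = -12 + 2 x$ ($u{\left(V,x \right)} = -8 + 2 \left(x - 2\right) = -8 + 2 \left(-2 + x\right) = -8 + \left(-4 + 2 x\right) = -12 + 2 x$)
$O{\left(T \right)} = - \frac{T}{2}$ ($O{\left(T \right)} = \frac{\left(-12 + 2 \cdot 6\right) - T}{2} = \frac{\left(-12 + 12\right) - T}{2} = \frac{0 - T}{2} = \frac{\left(-1\right) T}{2} = - \frac{T}{2}$)
$O{\left(S{\left(2,\frac{1}{6 + 1} \right)} \right)} 0 \left(-21\right) = \left(- \frac{1}{2}\right) 0 \cdot 0 \left(-21\right) = 0 \cdot 0 \left(-21\right) = 0 \left(-21\right) = 0$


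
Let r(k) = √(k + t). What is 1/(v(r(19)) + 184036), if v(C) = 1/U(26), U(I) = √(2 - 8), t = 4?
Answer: 1104216/203215495777 + I*√6/203215495777 ≈ 5.4337e-6 + 1.2054e-11*I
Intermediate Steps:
r(k) = √(4 + k) (r(k) = √(k + 4) = √(4 + k))
U(I) = I*√6 (U(I) = √(-6) = I*√6)
v(C) = -I*√6/6 (v(C) = 1/(I*√6) = -I*√6/6)
1/(v(r(19)) + 184036) = 1/(-I*√6/6 + 184036) = 1/(184036 - I*√6/6)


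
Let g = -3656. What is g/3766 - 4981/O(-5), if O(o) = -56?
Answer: 1325265/15064 ≈ 87.976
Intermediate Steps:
g/3766 - 4981/O(-5) = -3656/3766 - 4981/(-56) = -3656*1/3766 - 4981*(-1/56) = -1828/1883 + 4981/56 = 1325265/15064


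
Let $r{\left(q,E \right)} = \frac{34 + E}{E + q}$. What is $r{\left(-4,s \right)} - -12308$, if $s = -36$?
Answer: $\frac{246161}{20} \approx 12308.0$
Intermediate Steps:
$r{\left(q,E \right)} = \frac{34 + E}{E + q}$
$r{\left(-4,s \right)} - -12308 = \frac{34 - 36}{-36 - 4} - -12308 = \frac{1}{-40} \left(-2\right) + 12308 = \left(- \frac{1}{40}\right) \left(-2\right) + 12308 = \frac{1}{20} + 12308 = \frac{246161}{20}$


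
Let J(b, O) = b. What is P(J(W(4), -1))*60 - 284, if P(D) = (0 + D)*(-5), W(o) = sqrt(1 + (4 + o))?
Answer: -1184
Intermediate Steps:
W(o) = sqrt(5 + o)
P(D) = -5*D (P(D) = D*(-5) = -5*D)
P(J(W(4), -1))*60 - 284 = -5*sqrt(5 + 4)*60 - 284 = -5*sqrt(9)*60 - 284 = -5*3*60 - 284 = -15*60 - 284 = -900 - 284 = -1184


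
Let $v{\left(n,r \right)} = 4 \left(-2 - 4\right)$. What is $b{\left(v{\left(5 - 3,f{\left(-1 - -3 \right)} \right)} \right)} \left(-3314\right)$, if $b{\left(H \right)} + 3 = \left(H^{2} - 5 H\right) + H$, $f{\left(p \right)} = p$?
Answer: $-2217066$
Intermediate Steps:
$v{\left(n,r \right)} = -24$ ($v{\left(n,r \right)} = 4 \left(-6\right) = -24$)
$b{\left(H \right)} = -3 + H^{2} - 4 H$ ($b{\left(H \right)} = -3 + \left(\left(H^{2} - 5 H\right) + H\right) = -3 + \left(H^{2} - 4 H\right) = -3 + H^{2} - 4 H$)
$b{\left(v{\left(5 - 3,f{\left(-1 - -3 \right)} \right)} \right)} \left(-3314\right) = \left(-3 + \left(-24\right)^{2} - -96\right) \left(-3314\right) = \left(-3 + 576 + 96\right) \left(-3314\right) = 669 \left(-3314\right) = -2217066$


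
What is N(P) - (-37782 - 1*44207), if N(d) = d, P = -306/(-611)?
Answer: 50095585/611 ≈ 81990.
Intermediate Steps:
P = 306/611 (P = -306*(-1/611) = 306/611 ≈ 0.50082)
N(P) - (-37782 - 1*44207) = 306/611 - (-37782 - 1*44207) = 306/611 - (-37782 - 44207) = 306/611 - 1*(-81989) = 306/611 + 81989 = 50095585/611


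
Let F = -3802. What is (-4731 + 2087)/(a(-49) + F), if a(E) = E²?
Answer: 2644/1401 ≈ 1.8872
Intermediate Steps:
(-4731 + 2087)/(a(-49) + F) = (-4731 + 2087)/((-49)² - 3802) = -2644/(2401 - 3802) = -2644/(-1401) = -2644*(-1/1401) = 2644/1401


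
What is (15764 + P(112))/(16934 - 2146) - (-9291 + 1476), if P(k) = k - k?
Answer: 28895996/3697 ≈ 7816.1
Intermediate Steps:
P(k) = 0
(15764 + P(112))/(16934 - 2146) - (-9291 + 1476) = (15764 + 0)/(16934 - 2146) - (-9291 + 1476) = 15764/14788 - 1*(-7815) = 15764*(1/14788) + 7815 = 3941/3697 + 7815 = 28895996/3697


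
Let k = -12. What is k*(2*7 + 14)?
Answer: -336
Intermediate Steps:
k*(2*7 + 14) = -12*(2*7 + 14) = -12*(14 + 14) = -12*28 = -336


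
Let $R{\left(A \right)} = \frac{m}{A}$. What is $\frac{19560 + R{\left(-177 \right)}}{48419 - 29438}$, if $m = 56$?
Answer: $\frac{3462064}{3359637} \approx 1.0305$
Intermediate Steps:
$R{\left(A \right)} = \frac{56}{A}$
$\frac{19560 + R{\left(-177 \right)}}{48419 - 29438} = \frac{19560 + \frac{56}{-177}}{48419 - 29438} = \frac{19560 + 56 \left(- \frac{1}{177}\right)}{18981} = \left(19560 - \frac{56}{177}\right) \frac{1}{18981} = \frac{3462064}{177} \cdot \frac{1}{18981} = \frac{3462064}{3359637}$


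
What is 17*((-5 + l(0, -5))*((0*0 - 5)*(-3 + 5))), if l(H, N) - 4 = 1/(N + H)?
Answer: 204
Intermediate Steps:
l(H, N) = 4 + 1/(H + N) (l(H, N) = 4 + 1/(N + H) = 4 + 1/(H + N))
17*((-5 + l(0, -5))*((0*0 - 5)*(-3 + 5))) = 17*((-5 + (1 + 4*0 + 4*(-5))/(0 - 5))*((0*0 - 5)*(-3 + 5))) = 17*((-5 + (1 + 0 - 20)/(-5))*((0 - 5)*2)) = 17*((-5 - 1/5*(-19))*(-5*2)) = 17*((-5 + 19/5)*(-10)) = 17*(-6/5*(-10)) = 17*12 = 204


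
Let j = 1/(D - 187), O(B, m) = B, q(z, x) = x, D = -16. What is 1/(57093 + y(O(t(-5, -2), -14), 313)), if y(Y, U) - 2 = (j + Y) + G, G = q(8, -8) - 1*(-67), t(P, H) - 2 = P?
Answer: 203/11601652 ≈ 1.7498e-5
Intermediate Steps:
t(P, H) = 2 + P
G = 59 (G = -8 - 1*(-67) = -8 + 67 = 59)
j = -1/203 (j = 1/(-16 - 187) = 1/(-203) = -1/203 ≈ -0.0049261)
y(Y, U) = 12382/203 + Y (y(Y, U) = 2 + ((-1/203 + Y) + 59) = 2 + (11976/203 + Y) = 12382/203 + Y)
1/(57093 + y(O(t(-5, -2), -14), 313)) = 1/(57093 + (12382/203 + (2 - 5))) = 1/(57093 + (12382/203 - 3)) = 1/(57093 + 11773/203) = 1/(11601652/203) = 203/11601652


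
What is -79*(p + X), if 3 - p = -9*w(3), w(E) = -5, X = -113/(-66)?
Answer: 210061/66 ≈ 3182.7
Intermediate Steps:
X = 113/66 (X = -113*(-1/66) = 113/66 ≈ 1.7121)
p = -42 (p = 3 - (-9)*(-5) = 3 - 1*45 = 3 - 45 = -42)
-79*(p + X) = -79*(-42 + 113/66) = -79*(-2659/66) = 210061/66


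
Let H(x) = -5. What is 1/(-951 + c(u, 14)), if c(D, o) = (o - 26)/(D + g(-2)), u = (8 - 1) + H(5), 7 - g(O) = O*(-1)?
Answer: -7/6669 ≈ -0.0010496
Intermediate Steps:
g(O) = 7 + O (g(O) = 7 - O*(-1) = 7 - (-1)*O = 7 + O)
u = 2 (u = (8 - 1) - 5 = 7 - 5 = 2)
c(D, o) = (-26 + o)/(5 + D) (c(D, o) = (o - 26)/(D + (7 - 2)) = (-26 + o)/(D + 5) = (-26 + o)/(5 + D))
1/(-951 + c(u, 14)) = 1/(-951 + (-26 + 14)/(5 + 2)) = 1/(-951 - 12/7) = 1/(-6669/7) = -7/6669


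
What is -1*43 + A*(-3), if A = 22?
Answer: -109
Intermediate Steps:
-1*43 + A*(-3) = -1*43 + 22*(-3) = -43 - 66 = -109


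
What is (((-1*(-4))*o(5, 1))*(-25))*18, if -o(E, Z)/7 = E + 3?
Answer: 100800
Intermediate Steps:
o(E, Z) = -21 - 7*E (o(E, Z) = -7*(E + 3) = -7*(3 + E) = -21 - 7*E)
(((-1*(-4))*o(5, 1))*(-25))*18 = (((-1*(-4))*(-21 - 7*5))*(-25))*18 = ((4*(-21 - 35))*(-25))*18 = ((4*(-56))*(-25))*18 = -224*(-25)*18 = 5600*18 = 100800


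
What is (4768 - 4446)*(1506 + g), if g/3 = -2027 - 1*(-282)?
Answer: -1200738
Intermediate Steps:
g = -5235 (g = 3*(-2027 - 1*(-282)) = 3*(-2027 + 282) = 3*(-1745) = -5235)
(4768 - 4446)*(1506 + g) = (4768 - 4446)*(1506 - 5235) = 322*(-3729) = -1200738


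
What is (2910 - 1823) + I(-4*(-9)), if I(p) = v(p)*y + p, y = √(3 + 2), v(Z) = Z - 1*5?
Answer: 1123 + 31*√5 ≈ 1192.3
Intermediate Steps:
v(Z) = -5 + Z (v(Z) = Z - 5 = -5 + Z)
y = √5 ≈ 2.2361
I(p) = p + √5*(-5 + p) (I(p) = (-5 + p)*√5 + p = √5*(-5 + p) + p = p + √5*(-5 + p))
(2910 - 1823) + I(-4*(-9)) = (2910 - 1823) + (-4*(-9) + √5*(-5 - 4*(-9))) = 1087 + (36 + √5*(-5 + 36)) = 1087 + (36 + √5*31) = 1087 + (36 + 31*√5) = 1123 + 31*√5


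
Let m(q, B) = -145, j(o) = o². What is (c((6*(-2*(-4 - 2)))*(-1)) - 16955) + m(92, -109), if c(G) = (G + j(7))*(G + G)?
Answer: -13788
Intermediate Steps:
c(G) = 2*G*(49 + G) (c(G) = (G + 7²)*(G + G) = (G + 49)*(2*G) = (49 + G)*(2*G) = 2*G*(49 + G))
(c((6*(-2*(-4 - 2)))*(-1)) - 16955) + m(92, -109) = (2*((6*(-2*(-4 - 2)))*(-1))*(49 + (6*(-2*(-4 - 2)))*(-1)) - 16955) - 145 = (2*((6*(-2*(-6)))*(-1))*(49 + (6*(-2*(-6)))*(-1)) - 16955) - 145 = (2*((6*12)*(-1))*(49 + (6*12)*(-1)) - 16955) - 145 = (2*(72*(-1))*(49 + 72*(-1)) - 16955) - 145 = (2*(-72)*(49 - 72) - 16955) - 145 = (2*(-72)*(-23) - 16955) - 145 = (3312 - 16955) - 145 = -13643 - 145 = -13788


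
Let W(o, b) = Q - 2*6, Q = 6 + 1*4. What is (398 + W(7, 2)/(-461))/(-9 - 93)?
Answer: -30580/7837 ≈ -3.9020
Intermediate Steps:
Q = 10 (Q = 6 + 4 = 10)
W(o, b) = -2 (W(o, b) = 10 - 2*6 = 10 - 12 = -2)
(398 + W(7, 2)/(-461))/(-9 - 93) = (398 - 2/(-461))/(-9 - 93) = (398 - 2*(-1/461))/(-102) = (398 + 2/461)*(-1/102) = (183480/461)*(-1/102) = -30580/7837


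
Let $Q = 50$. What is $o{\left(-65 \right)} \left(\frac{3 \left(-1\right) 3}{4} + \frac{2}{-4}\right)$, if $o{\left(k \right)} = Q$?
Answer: $- \frac{275}{2} \approx -137.5$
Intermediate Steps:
$o{\left(k \right)} = 50$
$o{\left(-65 \right)} \left(\frac{3 \left(-1\right) 3}{4} + \frac{2}{-4}\right) = 50 \left(\frac{3 \left(-1\right) 3}{4} + \frac{2}{-4}\right) = 50 \left(\left(-3\right) 3 \cdot \frac{1}{4} + 2 \left(- \frac{1}{4}\right)\right) = 50 \left(\left(-9\right) \frac{1}{4} - \frac{1}{2}\right) = 50 \left(- \frac{9}{4} - \frac{1}{2}\right) = 50 \left(- \frac{11}{4}\right) = - \frac{275}{2}$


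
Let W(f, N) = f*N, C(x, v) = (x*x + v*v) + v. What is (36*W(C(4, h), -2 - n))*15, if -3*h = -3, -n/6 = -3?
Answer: -194400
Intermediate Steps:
n = 18 (n = -6*(-3) = 18)
h = 1 (h = -1/3*(-3) = 1)
C(x, v) = v + v**2 + x**2 (C(x, v) = (x**2 + v**2) + v = (v**2 + x**2) + v = v + v**2 + x**2)
W(f, N) = N*f
(36*W(C(4, h), -2 - n))*15 = (36*((-2 - 1*18)*(1 + 1**2 + 4**2)))*15 = (36*((-2 - 18)*(1 + 1 + 16)))*15 = (36*(-20*18))*15 = (36*(-360))*15 = -12960*15 = -194400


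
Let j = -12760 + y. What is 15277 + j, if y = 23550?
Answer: 26067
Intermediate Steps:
j = 10790 (j = -12760 + 23550 = 10790)
15277 + j = 15277 + 10790 = 26067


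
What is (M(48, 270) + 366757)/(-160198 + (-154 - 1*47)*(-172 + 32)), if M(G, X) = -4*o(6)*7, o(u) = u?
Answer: -366589/132058 ≈ -2.7760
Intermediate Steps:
M(G, X) = -168 (M(G, X) = -4*6*7 = -24*7 = -168)
(M(48, 270) + 366757)/(-160198 + (-154 - 1*47)*(-172 + 32)) = (-168 + 366757)/(-160198 + (-154 - 1*47)*(-172 + 32)) = 366589/(-160198 + (-154 - 47)*(-140)) = 366589/(-160198 - 201*(-140)) = 366589/(-160198 + 28140) = 366589/(-132058) = 366589*(-1/132058) = -366589/132058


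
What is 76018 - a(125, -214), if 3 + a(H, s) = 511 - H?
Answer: 75635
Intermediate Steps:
a(H, s) = 508 - H (a(H, s) = -3 + (511 - H) = 508 - H)
76018 - a(125, -214) = 76018 - (508 - 1*125) = 76018 - (508 - 125) = 76018 - 1*383 = 76018 - 383 = 75635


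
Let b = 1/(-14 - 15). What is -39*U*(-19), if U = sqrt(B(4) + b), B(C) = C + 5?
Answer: 1482*sqrt(1885)/29 ≈ 2218.7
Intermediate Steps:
B(C) = 5 + C
b = -1/29 (b = 1/(-29) = -1/29 ≈ -0.034483)
U = 2*sqrt(1885)/29 (U = sqrt((5 + 4) - 1/29) = sqrt(9 - 1/29) = sqrt(260/29) = 2*sqrt(1885)/29 ≈ 2.9942)
-39*U*(-19) = -78*sqrt(1885)/29*(-19) = 1482*sqrt(1885)/29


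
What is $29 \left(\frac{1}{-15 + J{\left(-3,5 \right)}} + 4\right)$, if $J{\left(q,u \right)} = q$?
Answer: $\frac{2059}{18} \approx 114.39$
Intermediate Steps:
$29 \left(\frac{1}{-15 + J{\left(-3,5 \right)}} + 4\right) = 29 \left(\frac{1}{-15 - 3} + 4\right) = 29 \left(\frac{1}{-18} + 4\right) = 29 \left(- \frac{1}{18} + 4\right) = 29 \cdot \frac{71}{18} = \frac{2059}{18}$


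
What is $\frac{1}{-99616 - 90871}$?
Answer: $- \frac{1}{190487} \approx -5.2497 \cdot 10^{-6}$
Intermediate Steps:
$\frac{1}{-99616 - 90871} = \frac{1}{-190487} = - \frac{1}{190487}$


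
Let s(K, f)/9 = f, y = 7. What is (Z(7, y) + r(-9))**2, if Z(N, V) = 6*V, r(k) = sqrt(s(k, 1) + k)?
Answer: 1764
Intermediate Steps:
s(K, f) = 9*f
r(k) = sqrt(9 + k) (r(k) = sqrt(9*1 + k) = sqrt(9 + k))
(Z(7, y) + r(-9))**2 = (6*7 + sqrt(9 - 9))**2 = (42 + sqrt(0))**2 = (42 + 0)**2 = 42**2 = 1764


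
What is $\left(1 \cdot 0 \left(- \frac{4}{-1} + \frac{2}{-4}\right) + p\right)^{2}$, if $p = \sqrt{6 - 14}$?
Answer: $-8$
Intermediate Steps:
$p = 2 i \sqrt{2}$ ($p = \sqrt{-8} = 2 i \sqrt{2} \approx 2.8284 i$)
$\left(1 \cdot 0 \left(- \frac{4}{-1} + \frac{2}{-4}\right) + p\right)^{2} = \left(1 \cdot 0 \left(- \frac{4}{-1} + \frac{2}{-4}\right) + 2 i \sqrt{2}\right)^{2} = \left(0 \left(\left(-4\right) \left(-1\right) + 2 \left(- \frac{1}{4}\right)\right) + 2 i \sqrt{2}\right)^{2} = \left(0 \left(4 - \frac{1}{2}\right) + 2 i \sqrt{2}\right)^{2} = \left(0 \cdot \frac{7}{2} + 2 i \sqrt{2}\right)^{2} = \left(0 + 2 i \sqrt{2}\right)^{2} = \left(2 i \sqrt{2}\right)^{2} = -8$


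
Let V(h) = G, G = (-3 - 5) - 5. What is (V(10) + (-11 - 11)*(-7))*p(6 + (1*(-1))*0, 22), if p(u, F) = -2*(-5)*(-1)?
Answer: -1410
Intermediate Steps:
G = -13 (G = -8 - 5 = -13)
p(u, F) = -10 (p(u, F) = 10*(-1) = -10)
V(h) = -13
(V(10) + (-11 - 11)*(-7))*p(6 + (1*(-1))*0, 22) = (-13 + (-11 - 11)*(-7))*(-10) = (-13 - 22*(-7))*(-10) = (-13 + 154)*(-10) = 141*(-10) = -1410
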